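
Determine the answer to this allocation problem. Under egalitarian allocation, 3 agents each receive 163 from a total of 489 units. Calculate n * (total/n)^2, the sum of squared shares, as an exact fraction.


Step 1: Each agent's share = 489/3 = 163
Step 2: Square of each share = (163)^2 = 26569
Step 3: Sum of squares = 3 * 26569 = 79707

79707


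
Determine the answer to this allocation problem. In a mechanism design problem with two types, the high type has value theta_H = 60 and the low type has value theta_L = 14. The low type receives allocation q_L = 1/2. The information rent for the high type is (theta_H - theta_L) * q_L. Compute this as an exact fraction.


Step 1: theta_H - theta_L = 60 - 14 = 46
Step 2: Information rent = (theta_H - theta_L) * q_L
Step 3: = 46 * 1/2
Step 4: = 23

23


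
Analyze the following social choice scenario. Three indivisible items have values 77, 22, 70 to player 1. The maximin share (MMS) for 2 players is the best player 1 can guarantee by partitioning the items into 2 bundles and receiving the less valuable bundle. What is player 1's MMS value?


Step 1: Item values = 77, 22, 70
Step 2: Enumerate all 2-bundle partitions and take the smaller bundle:
  Partition 1: {77} vs {22,70} -> bundles 77, 92; min = 77
  Partition 2: {22} vs {77,70} -> bundles 22, 147; min = 22
  Partition 3: {70} vs {77,22} -> bundles 70, 99; min = 70
Step 3: MMS = max(77, 22, 70) = 77

77


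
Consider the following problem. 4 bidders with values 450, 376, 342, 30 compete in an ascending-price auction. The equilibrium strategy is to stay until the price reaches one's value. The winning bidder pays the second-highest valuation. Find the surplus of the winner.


Step 1: Identify the highest value: 450
Step 2: Identify the second-highest value: 376
Step 3: The final price = second-highest value = 376
Step 4: Surplus = 450 - 376 = 74

74


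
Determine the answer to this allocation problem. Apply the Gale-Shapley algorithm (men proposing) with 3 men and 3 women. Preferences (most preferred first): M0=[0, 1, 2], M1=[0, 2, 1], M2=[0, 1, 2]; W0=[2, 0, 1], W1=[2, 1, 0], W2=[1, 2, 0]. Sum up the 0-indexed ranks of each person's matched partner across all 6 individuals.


Step 1: Run Gale-Shapley (men propose, women hold best offer):
  M0 proposes to W0; she accepts
  M1 proposes to W0; rejected
  M1 proposes to W2; she accepts
  M2 proposes to W0; she switches from M0
  M0 proposes to W1; she accepts
Step 2: Final matching: W0-M2, W1-M0, W2-M1
Step 3: 0-indexed ranks (man's rank of his match, then woman's): 0 + 0 + 1 + 2 + 1 + 0
Step 4: Total rank sum = 4

4


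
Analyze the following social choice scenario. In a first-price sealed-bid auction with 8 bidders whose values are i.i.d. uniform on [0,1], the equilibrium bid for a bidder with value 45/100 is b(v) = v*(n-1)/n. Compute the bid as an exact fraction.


Step 1: The symmetric BNE bidding function is b(v) = v * (n-1) / n
Step 2: Substitute v = 9/20 and n = 8
Step 3: b = 9/20 * 7/8
Step 4: b = 63/160

63/160


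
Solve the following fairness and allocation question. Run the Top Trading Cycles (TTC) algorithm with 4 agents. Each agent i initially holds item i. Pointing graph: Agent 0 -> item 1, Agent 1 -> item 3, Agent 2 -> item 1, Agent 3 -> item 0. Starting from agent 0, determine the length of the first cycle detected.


Step 1: Trace the pointer graph from agent 0: 0 -> 1 -> 3 -> 0
Step 2: A cycle is detected when we revisit agent 0
Step 3: The cycle is: 0 -> 1 -> 3 -> 0
Step 4: Cycle length = 3

3


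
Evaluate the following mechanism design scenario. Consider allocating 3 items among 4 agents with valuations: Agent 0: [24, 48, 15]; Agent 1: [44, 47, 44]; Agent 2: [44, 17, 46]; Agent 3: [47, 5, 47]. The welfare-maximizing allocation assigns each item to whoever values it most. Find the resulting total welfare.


Step 1: For each item, find the maximum value among all agents.
Step 2: Item 0 -> Agent 3 (value 47)
Step 3: Item 1 -> Agent 0 (value 48)
Step 4: Item 2 -> Agent 3 (value 47)
Step 5: Total welfare = 47 + 48 + 47 = 142

142


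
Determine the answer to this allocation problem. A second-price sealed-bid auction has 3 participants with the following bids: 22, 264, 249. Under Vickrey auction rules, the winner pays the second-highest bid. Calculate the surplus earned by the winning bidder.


Step 1: Sort bids in descending order: 264, 249, 22
Step 2: The winning bid is the highest: 264
Step 3: The payment equals the second-highest bid: 249
Step 4: Surplus = winner's bid - payment = 264 - 249 = 15

15


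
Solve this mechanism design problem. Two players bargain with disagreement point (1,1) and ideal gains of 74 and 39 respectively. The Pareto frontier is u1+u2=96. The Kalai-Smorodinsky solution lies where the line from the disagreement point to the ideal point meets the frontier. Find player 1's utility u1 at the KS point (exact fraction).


Step 1: At the KS point, (u1-d1)/r1 = (u2-d2)/r2 = t and u1+u2 = 96
Step 2: u1 = d1 + r1*t and u2 = d2 + r2*t, so (d1 + r1*t) + (d2 + r2*t) = 96
Step 3: t = (96 - 1 - 1)/(74 + 39) = 94/113
Step 4: u1 = d1 + r1*t = 1 + 74 * 94/113 = 7069/113
Step 5: (Check: u2 = d2 + r2*t = 3779/113; u1+u2 = 7069/113 + 3779/113 = 96, on the frontier.)

7069/113


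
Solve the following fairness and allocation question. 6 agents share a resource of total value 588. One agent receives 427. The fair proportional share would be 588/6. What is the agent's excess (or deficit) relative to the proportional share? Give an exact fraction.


Step 1: Proportional share = 588/6 = 98
Step 2: Agent's actual allocation = 427
Step 3: Excess = 427 - 98 = 329

329


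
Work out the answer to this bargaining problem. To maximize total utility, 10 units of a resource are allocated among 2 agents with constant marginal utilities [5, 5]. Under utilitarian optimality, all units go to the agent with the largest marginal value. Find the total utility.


Step 1: The marginal utilities are [5, 5]
Step 2: The highest marginal utility is 5
Step 3: All 10 units go to that agent
Step 4: Total utility = 5 * 10 = 50

50


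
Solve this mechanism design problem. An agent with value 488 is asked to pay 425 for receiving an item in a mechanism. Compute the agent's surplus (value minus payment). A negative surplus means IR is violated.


Step 1: Surplus = value - payment = 488 - 425 = 63
Step 2: IR is satisfied (surplus >= 0)

63


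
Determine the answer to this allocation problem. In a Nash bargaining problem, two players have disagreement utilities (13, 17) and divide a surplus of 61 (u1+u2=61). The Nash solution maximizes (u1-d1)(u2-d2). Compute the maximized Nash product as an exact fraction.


Step 1: The Nash solution splits surplus symmetrically above the disagreement point
Step 2: u1 = (total + d1 - d2)/2 = (61 + 13 - 17)/2 = 57/2
Step 3: u2 = (total - d1 + d2)/2 = (61 - 13 + 17)/2 = 65/2
Step 4: Nash product = (57/2 - 13) * (65/2 - 17)
Step 5: = 31/2 * 31/2 = 961/4

961/4


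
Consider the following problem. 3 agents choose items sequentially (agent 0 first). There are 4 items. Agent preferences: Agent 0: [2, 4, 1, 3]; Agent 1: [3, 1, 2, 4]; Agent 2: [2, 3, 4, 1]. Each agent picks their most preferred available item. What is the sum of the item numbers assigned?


Step 1: Agent 0 picks item 2
Step 2: Agent 1 picks item 3
Step 3: Agent 2 picks item 4
Step 4: Sum = 2 + 3 + 4 = 9

9


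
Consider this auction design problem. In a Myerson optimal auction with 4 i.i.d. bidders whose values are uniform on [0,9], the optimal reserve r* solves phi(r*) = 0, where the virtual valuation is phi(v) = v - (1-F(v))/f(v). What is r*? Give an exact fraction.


Step 1: For U[0,9], F(v) = v/9 and f(v) = 1/9
Step 2: phi(v) = v - (1 - v/9)/(1/9) = v - (9 - v) = 2v - 9
Step 3: Set phi(r*) = 0: 2r* - 9 = 0
Step 4: r* = 9/2 (the number of bidders n = 4 does not enter)

9/2


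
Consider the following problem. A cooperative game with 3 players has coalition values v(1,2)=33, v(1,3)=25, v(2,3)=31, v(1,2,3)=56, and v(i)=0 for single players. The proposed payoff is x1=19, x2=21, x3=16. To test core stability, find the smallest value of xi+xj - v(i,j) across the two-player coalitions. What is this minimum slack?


Step 1: Slack for coalition (1,2): x1+x2 - v12 = 40 - 33 = 7
Step 2: Slack for coalition (1,3): x1+x3 - v13 = 35 - 25 = 10
Step 3: Slack for coalition (2,3): x2+x3 - v23 = 37 - 31 = 6
Step 4: Minimum slack = min(7, 10, 6) = 6, attained by (2,3); no pair can gain by deviating, so the allocation is in the core

6


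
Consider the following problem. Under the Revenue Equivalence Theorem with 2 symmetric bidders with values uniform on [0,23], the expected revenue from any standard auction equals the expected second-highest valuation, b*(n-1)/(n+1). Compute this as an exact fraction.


Step 1: By Revenue Equivalence, expected revenue = b*(n-1)/(n+1)
Step 2: Substituting n = 2, b = 23
Step 3: Revenue = 23*(2-1)/(2+1) = 23*1/3
Step 4: Revenue = 23/3

23/3


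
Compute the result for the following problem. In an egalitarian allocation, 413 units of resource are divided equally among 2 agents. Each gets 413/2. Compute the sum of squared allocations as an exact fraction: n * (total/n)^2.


Step 1: Each agent's share = 413/2
Step 2: Square of each share = (413/2)^2 = 170569/4
Step 3: Sum of squares = 2 * 170569/4 = 170569/2

170569/2


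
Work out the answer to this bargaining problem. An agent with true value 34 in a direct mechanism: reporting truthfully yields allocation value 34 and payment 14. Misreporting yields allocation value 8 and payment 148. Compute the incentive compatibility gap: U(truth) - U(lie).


Step 1: U(truth) = value - payment = 34 - 14 = 20
Step 2: U(lie) = allocation - payment = 8 - 148 = -140
Step 3: IC gap = 20 - (-140) = 160

160


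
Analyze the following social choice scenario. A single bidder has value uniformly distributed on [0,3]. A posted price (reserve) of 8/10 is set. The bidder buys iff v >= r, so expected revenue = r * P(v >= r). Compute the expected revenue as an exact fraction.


Step 1: Posted price r = 4/5, value support [0,3]
Step 2: P(v >= r) = (3 - 4/5)/3 = 11/15
Step 3: Expected revenue = r * P(v >= r) = 4/5 * 11/15
Step 4: Revenue = 44/75

44/75


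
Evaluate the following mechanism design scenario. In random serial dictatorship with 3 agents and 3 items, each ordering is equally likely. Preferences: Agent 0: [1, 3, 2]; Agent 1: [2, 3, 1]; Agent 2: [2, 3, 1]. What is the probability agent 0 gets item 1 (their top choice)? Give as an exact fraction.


Step 1: Agent 0 wants item 1
Step 2: There are 6 possible orderings of agents
Step 3: In 6 orderings, agent 0 gets item 1
Step 4: Probability = 6/6 = 1

1


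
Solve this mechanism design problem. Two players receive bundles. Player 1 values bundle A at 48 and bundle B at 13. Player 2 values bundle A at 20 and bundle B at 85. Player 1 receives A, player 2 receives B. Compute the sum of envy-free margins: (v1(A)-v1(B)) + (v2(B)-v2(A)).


Step 1: Player 1's margin = v1(A) - v1(B) = 48 - 13 = 35
Step 2: Player 2's margin = v2(B) - v2(A) = 85 - 20 = 65
Step 3: Total margin = 35 + 65 = 100

100


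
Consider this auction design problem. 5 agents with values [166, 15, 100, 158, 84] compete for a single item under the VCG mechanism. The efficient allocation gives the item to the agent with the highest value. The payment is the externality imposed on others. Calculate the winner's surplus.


Step 1: The winner is the agent with the highest value: agent 0 with value 166
Step 2: Values of other agents: [15, 100, 158, 84]
Step 3: VCG payment = max of others' values = 158
Step 4: Surplus = 166 - 158 = 8

8


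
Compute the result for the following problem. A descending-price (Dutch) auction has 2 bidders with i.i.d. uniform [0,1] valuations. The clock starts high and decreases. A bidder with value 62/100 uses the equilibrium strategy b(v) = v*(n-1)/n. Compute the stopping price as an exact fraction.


Step 1: Dutch auctions are strategically equivalent to first-price auctions
Step 2: The equilibrium bid is b(v) = v*(n-1)/n
Step 3: b = 31/50 * 1/2
Step 4: b = 31/100

31/100


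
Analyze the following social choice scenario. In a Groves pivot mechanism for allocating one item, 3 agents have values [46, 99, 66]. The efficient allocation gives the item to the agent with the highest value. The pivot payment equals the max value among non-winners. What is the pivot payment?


Step 1: The efficient winner is agent 1 with value 99
Step 2: Other agents' values: [46, 66]
Step 3: Pivot payment = max(others) = 66
Step 4: The winner pays 66

66


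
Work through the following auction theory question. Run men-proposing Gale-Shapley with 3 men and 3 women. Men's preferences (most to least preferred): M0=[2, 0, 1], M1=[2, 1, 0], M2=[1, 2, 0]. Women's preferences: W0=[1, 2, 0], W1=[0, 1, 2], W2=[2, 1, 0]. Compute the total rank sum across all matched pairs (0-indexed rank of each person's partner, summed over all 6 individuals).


Step 1: Run Gale-Shapley (men propose, women hold best offer):
  M0 proposes to W2; she accepts
  M1 proposes to W2; she switches from M0
  M2 proposes to W1; she accepts
  M0 proposes to W0; she accepts
Step 2: Final matching: W0-M0, W1-M2, W2-M1
Step 3: 0-indexed ranks (man's rank of his match, then woman's): 1 + 2 + 0 + 2 + 0 + 1
Step 4: Total rank sum = 6

6


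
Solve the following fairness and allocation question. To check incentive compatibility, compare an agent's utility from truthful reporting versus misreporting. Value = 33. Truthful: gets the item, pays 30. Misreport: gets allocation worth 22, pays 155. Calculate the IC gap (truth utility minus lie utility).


Step 1: U(truth) = value - payment = 33 - 30 = 3
Step 2: U(lie) = allocation - payment = 22 - 155 = -133
Step 3: IC gap = 3 - (-133) = 136

136


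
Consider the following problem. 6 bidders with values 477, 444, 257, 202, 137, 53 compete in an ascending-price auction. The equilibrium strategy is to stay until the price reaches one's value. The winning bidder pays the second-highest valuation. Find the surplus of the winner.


Step 1: Identify the highest value: 477
Step 2: Identify the second-highest value: 444
Step 3: The final price = second-highest value = 444
Step 4: Surplus = 477 - 444 = 33

33


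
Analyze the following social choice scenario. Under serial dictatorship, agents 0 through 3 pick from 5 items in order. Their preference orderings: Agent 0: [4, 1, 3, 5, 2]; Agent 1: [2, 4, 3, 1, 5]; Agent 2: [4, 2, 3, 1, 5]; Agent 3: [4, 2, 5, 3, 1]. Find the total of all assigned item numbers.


Step 1: Agent 0 picks item 4
Step 2: Agent 1 picks item 2
Step 3: Agent 2 picks item 3
Step 4: Agent 3 picks item 5
Step 5: Sum = 4 + 2 + 3 + 5 = 14

14


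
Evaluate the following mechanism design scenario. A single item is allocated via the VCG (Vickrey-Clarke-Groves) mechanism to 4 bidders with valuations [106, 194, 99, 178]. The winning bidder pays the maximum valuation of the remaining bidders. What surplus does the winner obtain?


Step 1: The winner is the agent with the highest value: agent 1 with value 194
Step 2: Values of other agents: [106, 99, 178]
Step 3: VCG payment = max of others' values = 178
Step 4: Surplus = 194 - 178 = 16

16


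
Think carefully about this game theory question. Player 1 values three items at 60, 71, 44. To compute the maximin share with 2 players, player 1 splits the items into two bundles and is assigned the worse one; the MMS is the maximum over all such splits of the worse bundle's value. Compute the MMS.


Step 1: Item values = 60, 71, 44
Step 2: Enumerate all 2-bundle partitions and take the smaller bundle:
  Partition 1: {60} vs {71,44} -> bundles 60, 115; min = 60
  Partition 2: {71} vs {60,44} -> bundles 71, 104; min = 71
  Partition 3: {44} vs {60,71} -> bundles 44, 131; min = 44
Step 3: MMS = max(60, 71, 44) = 71

71


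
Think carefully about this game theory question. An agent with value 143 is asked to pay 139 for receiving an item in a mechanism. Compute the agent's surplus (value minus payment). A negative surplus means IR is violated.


Step 1: Surplus = value - payment = 143 - 139 = 4
Step 2: IR is satisfied (surplus >= 0)

4


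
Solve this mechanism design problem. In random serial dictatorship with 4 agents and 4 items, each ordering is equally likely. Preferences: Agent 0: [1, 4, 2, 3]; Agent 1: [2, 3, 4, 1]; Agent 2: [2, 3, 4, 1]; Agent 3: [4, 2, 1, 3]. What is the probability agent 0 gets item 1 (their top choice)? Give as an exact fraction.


Step 1: Agent 0 wants item 1
Step 2: There are 24 possible orderings of agents
Step 3: In 24 orderings, agent 0 gets item 1
Step 4: Probability = 24/24 = 1

1


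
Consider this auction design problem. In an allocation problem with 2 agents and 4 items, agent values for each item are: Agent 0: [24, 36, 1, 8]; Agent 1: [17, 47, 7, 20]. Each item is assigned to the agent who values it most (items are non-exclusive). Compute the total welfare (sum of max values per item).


Step 1: For each item, find the maximum value among all agents.
Step 2: Item 0 -> Agent 0 (value 24)
Step 3: Item 1 -> Agent 1 (value 47)
Step 4: Item 2 -> Agent 1 (value 7)
Step 5: Item 3 -> Agent 1 (value 20)
Step 6: Total welfare = 24 + 47 + 7 + 20 = 98

98


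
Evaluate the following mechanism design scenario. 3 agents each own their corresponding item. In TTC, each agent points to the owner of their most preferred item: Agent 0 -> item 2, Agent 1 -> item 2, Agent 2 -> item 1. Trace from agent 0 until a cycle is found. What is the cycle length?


Step 1: Trace the pointer graph from agent 0: 0 -> 2 -> 1 -> 2
Step 2: A cycle is detected when we revisit agent 2
Step 3: The cycle is: 2 -> 1 -> 2
Step 4: Cycle length = 2

2


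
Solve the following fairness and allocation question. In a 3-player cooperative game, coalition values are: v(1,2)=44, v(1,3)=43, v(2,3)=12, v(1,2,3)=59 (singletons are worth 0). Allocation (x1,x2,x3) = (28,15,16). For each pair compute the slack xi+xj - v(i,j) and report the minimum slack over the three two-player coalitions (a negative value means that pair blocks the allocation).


Step 1: Slack for coalition (1,2): x1+x2 - v12 = 43 - 44 = -1
Step 2: Slack for coalition (1,3): x1+x3 - v13 = 44 - 43 = 1
Step 3: Slack for coalition (2,3): x2+x3 - v23 = 31 - 12 = 19
Step 4: Minimum slack = min(-1, 1, 19) = -1, attained by (1,2); coalition (1,2) can block (slack < 0), so the allocation is not in the core

-1


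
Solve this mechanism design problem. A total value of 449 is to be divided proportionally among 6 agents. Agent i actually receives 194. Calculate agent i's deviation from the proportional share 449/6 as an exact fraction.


Step 1: Proportional share = 449/6
Step 2: Agent's actual allocation = 194
Step 3: Excess = 194 - 449/6 = 715/6

715/6


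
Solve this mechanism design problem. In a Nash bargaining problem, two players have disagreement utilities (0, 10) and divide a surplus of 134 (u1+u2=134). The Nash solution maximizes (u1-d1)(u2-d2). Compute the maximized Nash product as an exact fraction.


Step 1: The Nash solution splits surplus symmetrically above the disagreement point
Step 2: u1 = (total + d1 - d2)/2 = (134 + 0 - 10)/2 = 62
Step 3: u2 = (total - d1 + d2)/2 = (134 - 0 + 10)/2 = 72
Step 4: Nash product = (62 - 0) * (72 - 10)
Step 5: = 62 * 62 = 3844

3844


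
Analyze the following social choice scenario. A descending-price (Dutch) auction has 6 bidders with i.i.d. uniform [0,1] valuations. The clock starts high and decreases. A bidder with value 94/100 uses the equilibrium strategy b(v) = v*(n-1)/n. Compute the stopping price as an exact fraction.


Step 1: Dutch auctions are strategically equivalent to first-price auctions
Step 2: The equilibrium bid is b(v) = v*(n-1)/n
Step 3: b = 47/50 * 5/6
Step 4: b = 47/60

47/60


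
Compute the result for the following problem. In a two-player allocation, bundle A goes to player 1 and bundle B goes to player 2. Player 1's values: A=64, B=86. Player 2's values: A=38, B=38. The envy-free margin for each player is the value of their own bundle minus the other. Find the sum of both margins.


Step 1: Player 1's margin = v1(A) - v1(B) = 64 - 86 = -22
Step 2: Player 2's margin = v2(B) - v2(A) = 38 - 38 = 0
Step 3: Total margin = -22 + 0 = -22

-22


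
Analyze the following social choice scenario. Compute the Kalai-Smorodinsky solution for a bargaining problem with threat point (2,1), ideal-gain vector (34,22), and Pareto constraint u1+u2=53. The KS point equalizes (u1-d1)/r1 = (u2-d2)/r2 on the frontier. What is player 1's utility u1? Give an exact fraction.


Step 1: At the KS point, (u1-d1)/r1 = (u2-d2)/r2 = t and u1+u2 = 53
Step 2: u1 = d1 + r1*t and u2 = d2 + r2*t, so (d1 + r1*t) + (d2 + r2*t) = 53
Step 3: t = (53 - 2 - 1)/(34 + 22) = 50/56 = 25/28
Step 4: u1 = d1 + r1*t = 2 + 34 * 25/28 = 453/14
Step 5: (Check: u2 = d2 + r2*t = 289/14; u1+u2 = 453/14 + 289/14 = 53, on the frontier.)

453/14


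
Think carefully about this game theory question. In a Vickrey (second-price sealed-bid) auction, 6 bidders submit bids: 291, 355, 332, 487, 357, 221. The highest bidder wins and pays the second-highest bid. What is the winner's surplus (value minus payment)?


Step 1: Sort bids in descending order: 487, 357, 355, 332, 291, 221
Step 2: The winning bid is the highest: 487
Step 3: The payment equals the second-highest bid: 357
Step 4: Surplus = winner's bid - payment = 487 - 357 = 130

130


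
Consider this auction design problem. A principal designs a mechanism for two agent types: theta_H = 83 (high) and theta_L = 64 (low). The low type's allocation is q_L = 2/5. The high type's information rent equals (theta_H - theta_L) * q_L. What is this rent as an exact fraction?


Step 1: theta_H - theta_L = 83 - 64 = 19
Step 2: Information rent = (theta_H - theta_L) * q_L
Step 3: = 19 * 2/5
Step 4: = 38/5

38/5


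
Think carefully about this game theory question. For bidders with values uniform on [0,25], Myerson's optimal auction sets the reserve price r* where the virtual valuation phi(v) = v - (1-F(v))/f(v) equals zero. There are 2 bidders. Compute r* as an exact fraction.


Step 1: For U[0,25], F(v) = v/25 and f(v) = 1/25
Step 2: phi(v) = v - (1 - v/25)/(1/25) = v - (25 - v) = 2v - 25
Step 3: Set phi(r*) = 0: 2r* - 25 = 0
Step 4: r* = 25/2 (the number of bidders n = 2 does not enter)

25/2


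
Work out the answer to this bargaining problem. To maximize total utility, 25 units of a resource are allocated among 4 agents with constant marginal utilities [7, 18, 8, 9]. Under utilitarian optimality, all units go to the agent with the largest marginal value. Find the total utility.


Step 1: The marginal utilities are [7, 18, 8, 9]
Step 2: The highest marginal utility is 18
Step 3: All 25 units go to that agent
Step 4: Total utility = 18 * 25 = 450

450


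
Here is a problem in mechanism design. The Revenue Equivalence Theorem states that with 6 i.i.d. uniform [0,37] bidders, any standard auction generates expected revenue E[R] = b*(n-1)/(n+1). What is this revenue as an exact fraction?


Step 1: By Revenue Equivalence, expected revenue = b*(n-1)/(n+1)
Step 2: Substituting n = 6, b = 37
Step 3: Revenue = 37*(6-1)/(6+1) = 37*5/7
Step 4: Revenue = 185/7

185/7


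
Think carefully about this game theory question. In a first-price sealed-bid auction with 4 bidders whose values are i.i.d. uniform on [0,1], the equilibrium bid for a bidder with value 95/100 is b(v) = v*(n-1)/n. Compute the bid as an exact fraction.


Step 1: The symmetric BNE bidding function is b(v) = v * (n-1) / n
Step 2: Substitute v = 19/20 and n = 4
Step 3: b = 19/20 * 3/4
Step 4: b = 57/80

57/80


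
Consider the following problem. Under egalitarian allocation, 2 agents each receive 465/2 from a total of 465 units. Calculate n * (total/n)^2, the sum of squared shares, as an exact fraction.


Step 1: Each agent's share = 465/2
Step 2: Square of each share = (465/2)^2 = 216225/4
Step 3: Sum of squares = 2 * 216225/4 = 216225/2

216225/2


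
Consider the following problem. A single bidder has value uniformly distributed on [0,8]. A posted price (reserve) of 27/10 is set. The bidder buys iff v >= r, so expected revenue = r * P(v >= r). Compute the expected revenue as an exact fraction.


Step 1: Posted price r = 27/10, value support [0,8]
Step 2: P(v >= r) = (8 - 27/10)/8 = 53/80
Step 3: Expected revenue = r * P(v >= r) = 27/10 * 53/80
Step 4: Revenue = 1431/800

1431/800


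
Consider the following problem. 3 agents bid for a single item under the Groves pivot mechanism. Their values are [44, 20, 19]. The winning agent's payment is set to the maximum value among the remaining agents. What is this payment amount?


Step 1: The efficient winner is agent 0 with value 44
Step 2: Other agents' values: [20, 19]
Step 3: Pivot payment = max(others) = 20
Step 4: The winner pays 20

20


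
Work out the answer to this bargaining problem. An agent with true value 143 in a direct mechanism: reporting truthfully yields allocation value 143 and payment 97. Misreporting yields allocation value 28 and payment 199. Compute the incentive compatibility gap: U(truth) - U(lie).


Step 1: U(truth) = value - payment = 143 - 97 = 46
Step 2: U(lie) = allocation - payment = 28 - 199 = -171
Step 3: IC gap = 46 - (-171) = 217

217


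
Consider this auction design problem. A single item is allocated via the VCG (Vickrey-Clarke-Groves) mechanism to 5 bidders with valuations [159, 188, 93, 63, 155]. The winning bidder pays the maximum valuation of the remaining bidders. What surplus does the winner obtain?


Step 1: The winner is the agent with the highest value: agent 1 with value 188
Step 2: Values of other agents: [159, 93, 63, 155]
Step 3: VCG payment = max of others' values = 159
Step 4: Surplus = 188 - 159 = 29

29


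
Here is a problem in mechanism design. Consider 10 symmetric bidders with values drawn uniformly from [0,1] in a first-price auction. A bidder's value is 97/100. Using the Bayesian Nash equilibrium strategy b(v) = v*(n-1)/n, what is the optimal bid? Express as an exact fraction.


Step 1: The symmetric BNE bidding function is b(v) = v * (n-1) / n
Step 2: Substitute v = 97/100 and n = 10
Step 3: b = 97/100 * 9/10
Step 4: b = 873/1000

873/1000


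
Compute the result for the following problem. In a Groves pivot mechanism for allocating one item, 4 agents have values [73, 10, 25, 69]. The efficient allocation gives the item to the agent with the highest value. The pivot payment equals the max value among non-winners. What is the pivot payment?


Step 1: The efficient winner is agent 0 with value 73
Step 2: Other agents' values: [10, 25, 69]
Step 3: Pivot payment = max(others) = 69
Step 4: The winner pays 69

69


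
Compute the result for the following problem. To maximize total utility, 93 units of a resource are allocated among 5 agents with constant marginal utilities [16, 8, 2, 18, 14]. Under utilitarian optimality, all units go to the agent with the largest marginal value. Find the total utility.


Step 1: The marginal utilities are [16, 8, 2, 18, 14]
Step 2: The highest marginal utility is 18
Step 3: All 93 units go to that agent
Step 4: Total utility = 18 * 93 = 1674

1674


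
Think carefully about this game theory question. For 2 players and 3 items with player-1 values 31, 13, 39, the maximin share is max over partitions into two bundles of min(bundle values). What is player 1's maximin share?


Step 1: Item values = 31, 13, 39
Step 2: Enumerate all 2-bundle partitions and take the smaller bundle:
  Partition 1: {31} vs {13,39} -> bundles 31, 52; min = 31
  Partition 2: {13} vs {31,39} -> bundles 13, 70; min = 13
  Partition 3: {39} vs {31,13} -> bundles 39, 44; min = 39
Step 3: MMS = max(31, 13, 39) = 39

39


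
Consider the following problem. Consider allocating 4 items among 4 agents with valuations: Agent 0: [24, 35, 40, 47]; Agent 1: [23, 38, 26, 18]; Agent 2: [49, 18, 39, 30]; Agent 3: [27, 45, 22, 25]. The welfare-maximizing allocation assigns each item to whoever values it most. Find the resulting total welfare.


Step 1: For each item, find the maximum value among all agents.
Step 2: Item 0 -> Agent 2 (value 49)
Step 3: Item 1 -> Agent 3 (value 45)
Step 4: Item 2 -> Agent 0 (value 40)
Step 5: Item 3 -> Agent 0 (value 47)
Step 6: Total welfare = 49 + 45 + 40 + 47 = 181

181


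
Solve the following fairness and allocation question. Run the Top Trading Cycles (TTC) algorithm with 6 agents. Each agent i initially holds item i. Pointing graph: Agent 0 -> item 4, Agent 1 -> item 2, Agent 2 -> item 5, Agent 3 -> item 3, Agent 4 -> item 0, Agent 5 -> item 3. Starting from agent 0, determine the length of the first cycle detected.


Step 1: Trace the pointer graph from agent 0: 0 -> 4 -> 0
Step 2: A cycle is detected when we revisit agent 0
Step 3: The cycle is: 0 -> 4 -> 0
Step 4: Cycle length = 2

2


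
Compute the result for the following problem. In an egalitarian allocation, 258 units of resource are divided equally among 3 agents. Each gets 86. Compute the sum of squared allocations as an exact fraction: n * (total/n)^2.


Step 1: Each agent's share = 258/3 = 86
Step 2: Square of each share = (86)^2 = 7396
Step 3: Sum of squares = 3 * 7396 = 22188

22188


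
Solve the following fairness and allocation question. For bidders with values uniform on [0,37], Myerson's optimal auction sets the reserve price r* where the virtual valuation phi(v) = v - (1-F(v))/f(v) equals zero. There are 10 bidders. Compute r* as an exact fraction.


Step 1: For U[0,37], F(v) = v/37 and f(v) = 1/37
Step 2: phi(v) = v - (1 - v/37)/(1/37) = v - (37 - v) = 2v - 37
Step 3: Set phi(r*) = 0: 2r* - 37 = 0
Step 4: r* = 37/2 (the number of bidders n = 10 does not enter)

37/2


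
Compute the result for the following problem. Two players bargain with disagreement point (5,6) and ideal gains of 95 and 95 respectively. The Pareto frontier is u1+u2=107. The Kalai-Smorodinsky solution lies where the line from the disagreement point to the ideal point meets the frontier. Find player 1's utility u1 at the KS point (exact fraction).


Step 1: At the KS point, (u1-d1)/r1 = (u2-d2)/r2 = t and u1+u2 = 107
Step 2: u1 = d1 + r1*t and u2 = d2 + r2*t, so (d1 + r1*t) + (d2 + r2*t) = 107
Step 3: t = (107 - 5 - 6)/(95 + 95) = 96/190 = 48/95
Step 4: u1 = d1 + r1*t = 5 + 95 * 48/95 = 53
Step 5: (Check: u2 = d2 + r2*t = 54; u1+u2 = 53 + 54 = 107, on the frontier.)

53


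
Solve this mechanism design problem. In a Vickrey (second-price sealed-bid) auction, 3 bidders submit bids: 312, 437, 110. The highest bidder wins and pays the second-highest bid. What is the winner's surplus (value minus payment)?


Step 1: Sort bids in descending order: 437, 312, 110
Step 2: The winning bid is the highest: 437
Step 3: The payment equals the second-highest bid: 312
Step 4: Surplus = winner's bid - payment = 437 - 312 = 125

125


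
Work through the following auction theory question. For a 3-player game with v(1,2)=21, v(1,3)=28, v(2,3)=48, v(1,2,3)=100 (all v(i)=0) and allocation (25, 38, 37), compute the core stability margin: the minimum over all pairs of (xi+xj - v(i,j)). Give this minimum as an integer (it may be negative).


Step 1: Slack for coalition (1,2): x1+x2 - v12 = 63 - 21 = 42
Step 2: Slack for coalition (1,3): x1+x3 - v13 = 62 - 28 = 34
Step 3: Slack for coalition (2,3): x2+x3 - v23 = 75 - 48 = 27
Step 4: Minimum slack = min(42, 34, 27) = 27, attained by (2,3); no pair can gain by deviating, so the allocation is in the core

27


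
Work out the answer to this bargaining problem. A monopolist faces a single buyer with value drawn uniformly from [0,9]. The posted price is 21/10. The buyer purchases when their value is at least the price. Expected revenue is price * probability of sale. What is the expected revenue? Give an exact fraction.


Step 1: Posted price r = 21/10, value support [0,9]
Step 2: P(v >= r) = (9 - 21/10)/9 = 23/30
Step 3: Expected revenue = r * P(v >= r) = 21/10 * 23/30
Step 4: Revenue = 161/100

161/100


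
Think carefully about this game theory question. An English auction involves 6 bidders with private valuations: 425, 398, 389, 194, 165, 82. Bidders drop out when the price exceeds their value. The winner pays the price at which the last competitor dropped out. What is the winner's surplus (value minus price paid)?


Step 1: Identify the highest value: 425
Step 2: Identify the second-highest value: 398
Step 3: The final price = second-highest value = 398
Step 4: Surplus = 425 - 398 = 27

27


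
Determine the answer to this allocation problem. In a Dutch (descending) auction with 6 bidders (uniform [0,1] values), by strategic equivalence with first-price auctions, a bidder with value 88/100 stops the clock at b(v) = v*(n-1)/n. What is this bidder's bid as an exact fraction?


Step 1: Dutch auctions are strategically equivalent to first-price auctions
Step 2: The equilibrium bid is b(v) = v*(n-1)/n
Step 3: b = 22/25 * 5/6
Step 4: b = 11/15

11/15


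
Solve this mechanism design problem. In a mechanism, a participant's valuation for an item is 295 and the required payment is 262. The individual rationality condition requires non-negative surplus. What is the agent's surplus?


Step 1: Surplus = value - payment = 295 - 262 = 33
Step 2: IR is satisfied (surplus >= 0)

33


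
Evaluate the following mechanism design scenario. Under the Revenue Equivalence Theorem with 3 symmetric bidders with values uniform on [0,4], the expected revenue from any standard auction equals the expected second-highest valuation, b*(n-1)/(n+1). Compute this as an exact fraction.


Step 1: By Revenue Equivalence, expected revenue = b*(n-1)/(n+1)
Step 2: Substituting n = 3, b = 4
Step 3: Revenue = 4*(3-1)/(3+1) = 4*2/4
Step 4: Revenue = 8/4 = 2

2


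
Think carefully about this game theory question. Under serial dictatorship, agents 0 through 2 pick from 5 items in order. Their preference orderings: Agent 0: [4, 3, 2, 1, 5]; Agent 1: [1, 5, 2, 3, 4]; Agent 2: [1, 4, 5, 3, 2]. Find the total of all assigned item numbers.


Step 1: Agent 0 picks item 4
Step 2: Agent 1 picks item 1
Step 3: Agent 2 picks item 5
Step 4: Sum = 4 + 1 + 5 = 10

10


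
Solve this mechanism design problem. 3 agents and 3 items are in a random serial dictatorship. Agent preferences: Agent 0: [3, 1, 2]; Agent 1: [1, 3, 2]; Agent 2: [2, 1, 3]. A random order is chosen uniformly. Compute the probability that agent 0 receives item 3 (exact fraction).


Step 1: Agent 0 wants item 3
Step 2: There are 6 possible orderings of agents
Step 3: In 6 orderings, agent 0 gets item 3
Step 4: Probability = 6/6 = 1

1


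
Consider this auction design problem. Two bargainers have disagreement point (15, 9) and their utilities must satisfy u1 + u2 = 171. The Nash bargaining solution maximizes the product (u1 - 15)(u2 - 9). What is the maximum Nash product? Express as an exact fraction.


Step 1: The Nash solution splits surplus symmetrically above the disagreement point
Step 2: u1 = (total + d1 - d2)/2 = (171 + 15 - 9)/2 = 177/2
Step 3: u2 = (total - d1 + d2)/2 = (171 - 15 + 9)/2 = 165/2
Step 4: Nash product = (177/2 - 15) * (165/2 - 9)
Step 5: = 147/2 * 147/2 = 21609/4

21609/4


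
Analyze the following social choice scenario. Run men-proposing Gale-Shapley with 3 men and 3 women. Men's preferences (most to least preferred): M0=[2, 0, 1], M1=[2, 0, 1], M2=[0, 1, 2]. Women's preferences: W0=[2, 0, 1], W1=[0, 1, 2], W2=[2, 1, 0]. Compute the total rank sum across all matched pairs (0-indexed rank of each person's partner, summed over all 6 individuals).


Step 1: Run Gale-Shapley (men propose, women hold best offer):
  M0 proposes to W2; she accepts
  M1 proposes to W2; she switches from M0
  M2 proposes to W0; she accepts
  M0 proposes to W0; rejected
  M0 proposes to W1; she accepts
Step 2: Final matching: W0-M2, W1-M0, W2-M1
Step 3: 0-indexed ranks (man's rank of his match, then woman's): 0 + 0 + 2 + 0 + 0 + 1
Step 4: Total rank sum = 3

3


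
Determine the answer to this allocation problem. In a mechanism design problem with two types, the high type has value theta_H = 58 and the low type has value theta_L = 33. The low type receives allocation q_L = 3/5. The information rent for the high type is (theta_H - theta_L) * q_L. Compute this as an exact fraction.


Step 1: theta_H - theta_L = 58 - 33 = 25
Step 2: Information rent = (theta_H - theta_L) * q_L
Step 3: = 25 * 3/5
Step 4: = 15

15


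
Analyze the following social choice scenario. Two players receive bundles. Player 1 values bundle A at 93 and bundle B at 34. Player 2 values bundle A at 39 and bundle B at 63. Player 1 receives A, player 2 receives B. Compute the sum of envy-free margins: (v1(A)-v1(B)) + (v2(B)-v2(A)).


Step 1: Player 1's margin = v1(A) - v1(B) = 93 - 34 = 59
Step 2: Player 2's margin = v2(B) - v2(A) = 63 - 39 = 24
Step 3: Total margin = 59 + 24 = 83

83


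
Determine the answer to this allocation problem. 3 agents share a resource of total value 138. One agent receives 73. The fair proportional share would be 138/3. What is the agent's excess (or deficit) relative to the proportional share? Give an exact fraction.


Step 1: Proportional share = 138/3 = 46
Step 2: Agent's actual allocation = 73
Step 3: Excess = 73 - 46 = 27

27


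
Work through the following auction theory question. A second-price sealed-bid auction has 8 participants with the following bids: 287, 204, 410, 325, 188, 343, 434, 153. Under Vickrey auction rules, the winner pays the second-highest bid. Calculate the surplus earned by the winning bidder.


Step 1: Sort bids in descending order: 434, 410, 343, 325, 287, 204, 188, 153
Step 2: The winning bid is the highest: 434
Step 3: The payment equals the second-highest bid: 410
Step 4: Surplus = winner's bid - payment = 434 - 410 = 24

24


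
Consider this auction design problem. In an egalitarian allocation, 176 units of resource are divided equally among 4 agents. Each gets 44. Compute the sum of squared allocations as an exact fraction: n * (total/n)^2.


Step 1: Each agent's share = 176/4 = 44
Step 2: Square of each share = (44)^2 = 1936
Step 3: Sum of squares = 4 * 1936 = 7744

7744


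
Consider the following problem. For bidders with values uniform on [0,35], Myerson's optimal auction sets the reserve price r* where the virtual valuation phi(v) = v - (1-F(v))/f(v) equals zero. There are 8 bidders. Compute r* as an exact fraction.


Step 1: For U[0,35], F(v) = v/35 and f(v) = 1/35
Step 2: phi(v) = v - (1 - v/35)/(1/35) = v - (35 - v) = 2v - 35
Step 3: Set phi(r*) = 0: 2r* - 35 = 0
Step 4: r* = 35/2 (the number of bidders n = 8 does not enter)

35/2


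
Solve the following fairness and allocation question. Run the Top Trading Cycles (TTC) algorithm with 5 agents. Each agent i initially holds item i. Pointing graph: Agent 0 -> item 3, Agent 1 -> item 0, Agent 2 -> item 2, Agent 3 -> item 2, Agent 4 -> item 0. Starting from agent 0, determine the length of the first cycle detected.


Step 1: Trace the pointer graph from agent 0: 0 -> 3 -> 2 -> 2
Step 2: A cycle is detected when we revisit agent 2
Step 3: The cycle is: 2 -> 2
Step 4: Cycle length = 1

1


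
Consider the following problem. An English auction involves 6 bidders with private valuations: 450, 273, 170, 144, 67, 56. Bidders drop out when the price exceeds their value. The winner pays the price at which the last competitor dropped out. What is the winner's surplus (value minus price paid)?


Step 1: Identify the highest value: 450
Step 2: Identify the second-highest value: 273
Step 3: The final price = second-highest value = 273
Step 4: Surplus = 450 - 273 = 177

177


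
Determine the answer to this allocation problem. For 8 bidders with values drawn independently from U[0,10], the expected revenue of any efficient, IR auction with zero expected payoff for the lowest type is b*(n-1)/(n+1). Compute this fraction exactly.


Step 1: By Revenue Equivalence, expected revenue = b*(n-1)/(n+1)
Step 2: Substituting n = 8, b = 10
Step 3: Revenue = 10*(8-1)/(8+1) = 10*7/9
Step 4: Revenue = 70/9

70/9
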